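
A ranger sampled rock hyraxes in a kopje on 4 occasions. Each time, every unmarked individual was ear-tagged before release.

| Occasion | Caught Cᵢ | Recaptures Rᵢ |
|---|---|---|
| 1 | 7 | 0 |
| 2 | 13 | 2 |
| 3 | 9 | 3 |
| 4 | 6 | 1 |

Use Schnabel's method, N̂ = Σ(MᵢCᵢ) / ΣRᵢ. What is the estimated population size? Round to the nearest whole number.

N ≈ 66

Marked at large before each occasion: Mᵢ = Σⱼ<ᵢ (Cⱼ − Rⱼ) → M1=0, M2=7, M3=18, M4=24
Σ MᵢCᵢ = 0·7 + 7·13 + 18·9 + 24·6 = 0 + 91 + 162 + 144 = 397
Σ Rᵢ = 0 + 2 + 3 + 1 = 6
N̂ = 397 / 6 ≈ 66.2 → 66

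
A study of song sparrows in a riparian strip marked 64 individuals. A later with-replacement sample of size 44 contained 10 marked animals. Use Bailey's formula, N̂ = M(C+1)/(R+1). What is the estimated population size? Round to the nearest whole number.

N̂ = 64·(44+1)/(10+1) = 64·45/11 = 2880/11 ≈ 261.8 → 262

N ≈ 262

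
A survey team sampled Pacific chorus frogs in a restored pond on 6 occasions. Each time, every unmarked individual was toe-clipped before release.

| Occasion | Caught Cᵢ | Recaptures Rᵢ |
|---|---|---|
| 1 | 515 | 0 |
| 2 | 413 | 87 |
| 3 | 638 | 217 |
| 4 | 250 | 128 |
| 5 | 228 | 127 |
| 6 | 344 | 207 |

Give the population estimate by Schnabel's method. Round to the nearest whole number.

N ≈ 2469

Marked at large before each occasion: Mᵢ = Σⱼ<ᵢ (Cⱼ − Rⱼ) → M1=0, M2=515, M3=841, M4=1262, M5=1384, M6=1485
Σ MᵢCᵢ = 0·515 + 515·413 + 841·638 + 1262·250 + 1384·228 + 1485·344 = 0 + 212695 + 536558 + 315500 + 315552 + 510840 = 1891145
Σ Rᵢ = 0 + 87 + 217 + 128 + 127 + 207 = 766
N̂ = 1891145 / 766 ≈ 2468.9 → 2469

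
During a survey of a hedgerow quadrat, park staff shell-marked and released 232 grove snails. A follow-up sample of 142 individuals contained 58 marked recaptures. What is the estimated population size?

N = 568

If marked individuals mix randomly, R/C ≈ M/N, giving N ≈ M·C/R.
N = (232 × 142) / 58 = 32944 / 58 = 568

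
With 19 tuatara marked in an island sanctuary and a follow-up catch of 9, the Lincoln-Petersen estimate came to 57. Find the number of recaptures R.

R = 3

From N = M·C/R: R = M·C / N = 19·9 / 57 = 171 / 57 = 3.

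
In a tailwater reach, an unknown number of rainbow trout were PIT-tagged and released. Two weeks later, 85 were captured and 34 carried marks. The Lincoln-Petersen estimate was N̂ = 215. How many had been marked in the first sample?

M = 86

From N = M·C/R: M = N·R / C = 215·34 / 85 = 7310 / 85 = 86.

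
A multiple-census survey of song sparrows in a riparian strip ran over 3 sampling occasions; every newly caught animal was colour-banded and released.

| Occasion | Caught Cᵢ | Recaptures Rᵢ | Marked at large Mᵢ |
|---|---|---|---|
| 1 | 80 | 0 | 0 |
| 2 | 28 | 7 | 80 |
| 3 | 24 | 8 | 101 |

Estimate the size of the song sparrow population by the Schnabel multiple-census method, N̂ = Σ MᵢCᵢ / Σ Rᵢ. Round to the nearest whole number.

Σ MᵢCᵢ = 0·80 + 80·28 + 101·24 = 0 + 2240 + 2424 = 4664
Σ Rᵢ = 0 + 7 + 8 = 15
N̂ = 4664 / 15 ≈ 310.9 → 311

N ≈ 311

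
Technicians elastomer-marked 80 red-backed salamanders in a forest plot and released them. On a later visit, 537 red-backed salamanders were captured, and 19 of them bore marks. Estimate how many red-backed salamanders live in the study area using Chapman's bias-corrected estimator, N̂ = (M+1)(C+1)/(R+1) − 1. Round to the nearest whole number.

N̂ = (80+1)(537+1)/(19+1) − 1 = 81·538/20 − 1
= 43578/20 − 1 ≈ 2178.9 − 1 ≈ 2177.9 → 2178

N ≈ 2178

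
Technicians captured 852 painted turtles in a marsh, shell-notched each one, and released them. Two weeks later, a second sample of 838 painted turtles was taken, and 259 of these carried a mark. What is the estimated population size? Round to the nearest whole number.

N ≈ 2757

The marked fraction in the recapture sample should equal the marked fraction in the population: 259/838 = 852/N.
N = (852 × 838) / 259 = 713976 / 259 ≈ 2756.7 → 2757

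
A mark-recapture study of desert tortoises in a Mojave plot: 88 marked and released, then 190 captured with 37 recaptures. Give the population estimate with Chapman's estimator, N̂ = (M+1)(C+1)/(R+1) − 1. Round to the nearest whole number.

N̂ = (88+1)(190+1)/(37+1) − 1 = 89·191/38 − 1
= 16999/38 − 1 ≈ 447.3 − 1 ≈ 446.3 → 446

N ≈ 446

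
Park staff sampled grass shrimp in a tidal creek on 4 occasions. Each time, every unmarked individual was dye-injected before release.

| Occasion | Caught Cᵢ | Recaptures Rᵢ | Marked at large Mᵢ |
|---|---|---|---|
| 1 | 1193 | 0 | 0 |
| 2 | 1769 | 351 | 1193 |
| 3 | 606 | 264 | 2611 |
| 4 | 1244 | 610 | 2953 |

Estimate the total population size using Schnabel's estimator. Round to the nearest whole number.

Σ MᵢCᵢ = 0·1193 + 1193·1769 + 2611·606 + 2953·1244 = 0 + 2110417 + 1582266 + 3673532 = 7366215
Σ Rᵢ = 0 + 351 + 264 + 610 = 1225
N̂ = 7366215 / 1225 ≈ 6013.2 → 6013

N ≈ 6013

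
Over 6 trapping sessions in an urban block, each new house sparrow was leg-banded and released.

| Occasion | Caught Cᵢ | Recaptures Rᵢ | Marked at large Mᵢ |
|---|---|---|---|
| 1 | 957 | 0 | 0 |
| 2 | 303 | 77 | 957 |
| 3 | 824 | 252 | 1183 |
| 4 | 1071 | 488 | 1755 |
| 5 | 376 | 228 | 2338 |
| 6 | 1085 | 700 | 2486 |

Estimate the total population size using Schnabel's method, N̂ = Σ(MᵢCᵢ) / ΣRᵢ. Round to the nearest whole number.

Σ MᵢCᵢ = 0·957 + 957·303 + 1183·824 + 1755·1071 + 2338·376 + 2486·1085 = 0 + 289971 + 974792 + 1879605 + 879088 + 2697310 = 6720766
Σ Rᵢ = 0 + 77 + 252 + 488 + 228 + 700 = 1745
N̂ = 6720766 / 1745 ≈ 3851.4 → 3851

N ≈ 3851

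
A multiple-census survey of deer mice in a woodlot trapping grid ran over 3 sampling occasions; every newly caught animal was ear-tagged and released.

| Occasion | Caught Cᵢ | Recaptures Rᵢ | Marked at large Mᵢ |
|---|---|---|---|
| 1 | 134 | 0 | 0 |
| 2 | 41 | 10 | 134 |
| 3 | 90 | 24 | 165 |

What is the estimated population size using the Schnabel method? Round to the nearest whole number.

N ≈ 598

Σ MᵢCᵢ = 0·134 + 134·41 + 165·90 = 0 + 5494 + 14850 = 20344
Σ Rᵢ = 0 + 10 + 24 = 34
N̂ = 20344 / 34 ≈ 598.4 → 598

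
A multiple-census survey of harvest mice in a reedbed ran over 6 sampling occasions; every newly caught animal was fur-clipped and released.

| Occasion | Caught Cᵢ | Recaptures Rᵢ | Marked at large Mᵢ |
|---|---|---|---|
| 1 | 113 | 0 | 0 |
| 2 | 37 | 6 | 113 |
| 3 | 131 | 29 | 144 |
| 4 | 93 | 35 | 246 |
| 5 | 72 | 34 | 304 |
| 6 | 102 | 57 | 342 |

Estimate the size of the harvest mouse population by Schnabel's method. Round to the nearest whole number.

N ≈ 638

Σ MᵢCᵢ = 0·113 + 113·37 + 144·131 + 246·93 + 304·72 + 342·102 = 0 + 4181 + 18864 + 22878 + 21888 + 34884 = 102695
Σ Rᵢ = 0 + 6 + 29 + 35 + 34 + 57 = 161
N̂ = 102695 / 161 ≈ 637.9 → 638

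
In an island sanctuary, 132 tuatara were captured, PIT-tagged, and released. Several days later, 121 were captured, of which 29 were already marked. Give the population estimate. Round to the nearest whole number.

Lincoln-Petersen assumes M/N = R/C, so N = M·C / R.
N = (132 × 121) / 29 = 15972 / 29 ≈ 550.8 → 551

N ≈ 551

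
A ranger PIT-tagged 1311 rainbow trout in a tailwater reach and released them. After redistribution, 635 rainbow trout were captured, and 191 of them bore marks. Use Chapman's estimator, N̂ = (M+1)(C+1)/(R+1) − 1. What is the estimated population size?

N = 4345

N̂ = (1311+1)(635+1)/(191+1) − 1 = 1312·636/192 − 1
= 834432/192 − 1 = 4346 − 1 = 4345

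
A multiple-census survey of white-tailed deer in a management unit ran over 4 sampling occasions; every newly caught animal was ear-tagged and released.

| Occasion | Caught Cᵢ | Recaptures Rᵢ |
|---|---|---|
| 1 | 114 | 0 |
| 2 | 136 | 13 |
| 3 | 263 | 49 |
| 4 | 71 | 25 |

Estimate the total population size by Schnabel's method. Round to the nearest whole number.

N ≈ 1263

Marked at large before each occasion: Mᵢ = Σⱼ<ᵢ (Cⱼ − Rⱼ) → M1=0, M2=114, M3=237, M4=451
Σ MᵢCᵢ = 0·114 + 114·136 + 237·263 + 451·71 = 0 + 15504 + 62331 + 32021 = 109856
Σ Rᵢ = 0 + 13 + 49 + 25 = 87
N̂ = 109856 / 87 ≈ 1262.7 → 1263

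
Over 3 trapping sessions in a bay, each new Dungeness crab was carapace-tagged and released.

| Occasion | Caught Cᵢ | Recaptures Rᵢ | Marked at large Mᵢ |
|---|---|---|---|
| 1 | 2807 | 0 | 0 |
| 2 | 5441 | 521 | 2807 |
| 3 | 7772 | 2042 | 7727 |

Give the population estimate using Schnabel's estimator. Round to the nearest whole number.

N ≈ 29,390

Σ MᵢCᵢ = 0·2807 + 2807·5441 + 7727·7772 = 0 + 15272887 + 60054244 = 75327131
Σ Rᵢ = 0 + 521 + 2042 = 2563
N̂ = 75327131 / 2563 ≈ 29390.2 → 29390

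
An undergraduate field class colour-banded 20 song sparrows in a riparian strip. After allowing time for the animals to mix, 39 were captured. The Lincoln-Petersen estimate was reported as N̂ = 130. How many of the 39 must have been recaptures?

From N = M·C/R: R = M·C / N = 20·39 / 130 = 780 / 130 = 6.

R = 6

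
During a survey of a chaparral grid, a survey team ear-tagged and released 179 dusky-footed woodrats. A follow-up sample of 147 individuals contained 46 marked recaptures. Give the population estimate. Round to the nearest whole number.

N = (179 × 147) / 46 = 26313 / 46 ≈ 572.0 → 572

N ≈ 572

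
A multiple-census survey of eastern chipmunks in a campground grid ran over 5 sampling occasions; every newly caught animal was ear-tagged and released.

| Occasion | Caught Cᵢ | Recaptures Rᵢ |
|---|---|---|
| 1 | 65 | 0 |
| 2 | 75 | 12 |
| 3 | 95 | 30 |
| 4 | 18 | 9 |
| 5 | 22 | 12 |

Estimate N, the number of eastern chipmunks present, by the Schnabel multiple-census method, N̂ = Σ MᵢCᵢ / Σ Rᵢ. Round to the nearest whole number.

N ≈ 396

Marked at large before each occasion: Mᵢ = Σⱼ<ᵢ (Cⱼ − Rⱼ) → M1=0, M2=65, M3=128, M4=193, M5=202
Σ MᵢCᵢ = 0·65 + 65·75 + 128·95 + 193·18 + 202·22 = 0 + 4875 + 12160 + 3474 + 4444 = 24953
Σ Rᵢ = 0 + 12 + 30 + 9 + 12 = 63
N̂ = 24953 / 63 ≈ 396.1 → 396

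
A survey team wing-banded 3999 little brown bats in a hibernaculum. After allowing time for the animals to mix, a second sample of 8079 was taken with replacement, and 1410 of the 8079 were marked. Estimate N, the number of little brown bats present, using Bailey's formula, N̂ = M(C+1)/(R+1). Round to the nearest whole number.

N ≈ 22,900

N̂ = 3999·(8079+1)/(1410+1) = 3999·8080/1411 = 32311920/1411 ≈ 22900.0 → 22900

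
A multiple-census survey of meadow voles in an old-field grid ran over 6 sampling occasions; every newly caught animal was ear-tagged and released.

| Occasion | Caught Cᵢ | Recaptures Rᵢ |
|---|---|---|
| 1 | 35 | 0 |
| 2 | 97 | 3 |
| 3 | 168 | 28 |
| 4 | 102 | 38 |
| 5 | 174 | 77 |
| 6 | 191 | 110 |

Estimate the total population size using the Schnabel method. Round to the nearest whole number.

N ≈ 752

Marked at large before each occasion: Mᵢ = Σⱼ<ᵢ (Cⱼ − Rⱼ) → M1=0, M2=35, M3=129, M4=269, M5=333, M6=430
Σ MᵢCᵢ = 0·35 + 35·97 + 129·168 + 269·102 + 333·174 + 430·191 = 0 + 3395 + 21672 + 27438 + 57942 + 82130 = 192577
Σ Rᵢ = 0 + 3 + 28 + 38 + 77 + 110 = 256
N̂ = 192577 / 256 ≈ 752.3 → 752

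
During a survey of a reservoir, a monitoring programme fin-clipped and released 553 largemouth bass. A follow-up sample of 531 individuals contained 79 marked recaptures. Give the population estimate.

N = 3717

N = (553 × 531) / 79 = 293643 / 79 = 3717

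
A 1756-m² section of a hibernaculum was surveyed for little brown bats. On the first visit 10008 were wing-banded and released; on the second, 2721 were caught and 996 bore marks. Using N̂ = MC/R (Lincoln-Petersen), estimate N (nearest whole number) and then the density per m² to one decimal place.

density ≈ 15.6 little brown bats per m²

N̂ = 10008·2721/996 = 27231768/996 ≈ 27341.1 → 27341
Density = N̂ / area = 27341 / 1756 ≈ 15.57 → 15.6 per m²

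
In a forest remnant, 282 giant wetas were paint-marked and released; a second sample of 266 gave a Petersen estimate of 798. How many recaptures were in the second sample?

R = 94

From N = M·C/R: R = M·C / N = 282·266 / 798 = 75012 / 798 = 94.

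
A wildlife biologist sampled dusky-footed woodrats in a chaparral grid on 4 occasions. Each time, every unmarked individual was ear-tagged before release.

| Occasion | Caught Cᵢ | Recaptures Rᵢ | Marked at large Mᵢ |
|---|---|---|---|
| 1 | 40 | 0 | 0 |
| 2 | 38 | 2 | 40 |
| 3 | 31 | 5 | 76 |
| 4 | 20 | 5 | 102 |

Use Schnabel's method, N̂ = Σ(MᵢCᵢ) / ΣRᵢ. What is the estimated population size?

N = 493

Σ MᵢCᵢ = 0·40 + 40·38 + 76·31 + 102·20 = 0 + 1520 + 2356 + 2040 = 5916
Σ Rᵢ = 0 + 2 + 5 + 5 = 12
N̂ = 5916 / 12 = 493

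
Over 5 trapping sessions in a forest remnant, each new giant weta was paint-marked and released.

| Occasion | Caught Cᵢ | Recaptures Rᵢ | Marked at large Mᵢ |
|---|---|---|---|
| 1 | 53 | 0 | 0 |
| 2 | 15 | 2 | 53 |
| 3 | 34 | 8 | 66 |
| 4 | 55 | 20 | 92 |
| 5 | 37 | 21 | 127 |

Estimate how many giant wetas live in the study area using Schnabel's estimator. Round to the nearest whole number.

N ≈ 251

Σ MᵢCᵢ = 0·53 + 53·15 + 66·34 + 92·55 + 127·37 = 0 + 795 + 2244 + 5060 + 4699 = 12798
Σ Rᵢ = 0 + 2 + 8 + 20 + 21 = 51
N̂ = 12798 / 51 ≈ 250.9 → 251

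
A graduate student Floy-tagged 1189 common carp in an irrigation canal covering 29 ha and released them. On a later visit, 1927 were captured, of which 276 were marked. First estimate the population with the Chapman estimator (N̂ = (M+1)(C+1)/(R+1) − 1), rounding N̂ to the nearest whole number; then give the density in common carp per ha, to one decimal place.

N̂ = 1190·1928/277 − 1 = 2294320/277 − 1 ≈ 8281.7 → 8282
Density = N̂ / area = 8282 / 29 ≈ 285.59 → 285.6 per ha

density ≈ 285.6 common carp per ha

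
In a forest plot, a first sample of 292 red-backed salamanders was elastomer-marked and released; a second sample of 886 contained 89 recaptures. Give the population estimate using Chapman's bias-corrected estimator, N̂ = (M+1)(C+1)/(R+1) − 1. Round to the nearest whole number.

N ≈ 2887

N̂ = (292+1)(886+1)/(89+1) − 1 = 293·887/90 − 1
= 259891/90 − 1 ≈ 2887.7 − 1 ≈ 2886.7 → 2887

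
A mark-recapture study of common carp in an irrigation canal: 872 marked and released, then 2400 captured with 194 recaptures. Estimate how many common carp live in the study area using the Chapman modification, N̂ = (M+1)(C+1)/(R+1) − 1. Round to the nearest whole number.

N ≈ 10,748

N̂ = (872+1)(2400+1)/(194+1) − 1 = 873·2401/195 − 1
= 2096073/195 − 1 ≈ 10749.1 − 1 ≈ 10748.1 → 10748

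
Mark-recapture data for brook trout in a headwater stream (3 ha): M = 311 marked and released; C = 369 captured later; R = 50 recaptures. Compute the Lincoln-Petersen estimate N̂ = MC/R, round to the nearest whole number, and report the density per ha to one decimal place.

N̂ = 311·369/50 = 114759/50 ≈ 2295.2 → 2295
Density = N̂ / area = 2295 / 3 = 765.0 per ha

density ≈ 765.0 brook trout per ha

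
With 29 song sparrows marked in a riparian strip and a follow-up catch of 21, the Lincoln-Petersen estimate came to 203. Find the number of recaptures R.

R = 3

From N = M·C/R: R = M·C / N = 29·21 / 203 = 609 / 203 = 3.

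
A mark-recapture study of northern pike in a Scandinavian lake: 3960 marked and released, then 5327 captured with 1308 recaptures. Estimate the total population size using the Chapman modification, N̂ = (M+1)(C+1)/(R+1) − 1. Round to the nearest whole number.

N ≈ 16,121

N̂ = (3960+1)(5327+1)/(1308+1) − 1 = 3961·5328/1309 − 1
= 21104208/1309 − 1 ≈ 16122.4 − 1 ≈ 16121.4 → 16121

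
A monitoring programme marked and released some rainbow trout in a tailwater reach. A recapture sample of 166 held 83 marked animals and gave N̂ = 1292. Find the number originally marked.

M = 646

From N = M·C/R: M = N·R / C = 1292·83 / 166 = 107236 / 166 = 646.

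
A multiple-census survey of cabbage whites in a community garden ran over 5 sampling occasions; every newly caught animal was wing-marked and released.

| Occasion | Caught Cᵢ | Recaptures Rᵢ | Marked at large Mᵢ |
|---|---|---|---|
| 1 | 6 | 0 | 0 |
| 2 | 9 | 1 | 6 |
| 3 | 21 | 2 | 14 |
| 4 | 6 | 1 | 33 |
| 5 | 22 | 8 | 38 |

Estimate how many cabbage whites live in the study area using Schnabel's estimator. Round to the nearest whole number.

Σ MᵢCᵢ = 0·6 + 6·9 + 14·21 + 33·6 + 38·22 = 0 + 54 + 294 + 198 + 836 = 1382
Σ Rᵢ = 0 + 1 + 2 + 1 + 8 = 12
N̂ = 1382 / 12 ≈ 115.2 → 115

N ≈ 115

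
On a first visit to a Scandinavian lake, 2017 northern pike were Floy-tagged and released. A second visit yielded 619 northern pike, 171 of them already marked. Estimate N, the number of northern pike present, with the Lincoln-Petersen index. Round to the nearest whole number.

N ≈ 7301

The marked fraction in the recapture sample should equal the marked fraction in the population: 171/619 = 2017/N.
N = (2017 × 619) / 171 = 1248523 / 171 ≈ 7301.3 → 7301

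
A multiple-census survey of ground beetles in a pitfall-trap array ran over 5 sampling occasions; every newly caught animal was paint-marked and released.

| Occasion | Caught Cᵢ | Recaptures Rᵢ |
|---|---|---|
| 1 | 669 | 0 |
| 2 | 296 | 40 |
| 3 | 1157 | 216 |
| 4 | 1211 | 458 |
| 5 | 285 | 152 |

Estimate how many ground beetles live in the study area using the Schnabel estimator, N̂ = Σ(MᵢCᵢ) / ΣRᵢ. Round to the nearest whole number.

N ≈ 4936

Marked at large before each occasion: Mᵢ = Σⱼ<ᵢ (Cⱼ − Rⱼ) → M1=0, M2=669, M3=925, M4=1866, M5=2619
Σ MᵢCᵢ = 0·669 + 669·296 + 925·1157 + 1866·1211 + 2619·285 = 0 + 198024 + 1070225 + 2259726 + 746415 = 4274390
Σ Rᵢ = 0 + 40 + 216 + 458 + 152 = 866
N̂ = 4274390 / 866 ≈ 4935.8 → 4936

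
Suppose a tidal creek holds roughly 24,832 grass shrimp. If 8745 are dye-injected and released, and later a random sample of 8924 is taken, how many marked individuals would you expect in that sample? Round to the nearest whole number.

expected recaptures ≈ 3143

Expected recaptures E[R] = M·C / N.
E[R] = 8745 × 8924 / 24832 = 78040380 / 24832 ≈ 3142.7 → 3143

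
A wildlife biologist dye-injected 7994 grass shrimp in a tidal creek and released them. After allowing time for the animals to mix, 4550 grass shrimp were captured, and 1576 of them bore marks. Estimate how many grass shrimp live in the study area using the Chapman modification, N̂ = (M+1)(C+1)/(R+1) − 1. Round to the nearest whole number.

N̂ = (7994+1)(4550+1)/(1576+1) − 1 = 7995·4551/1577 − 1
= 36385245/1577 − 1 ≈ 23072.4 − 1 ≈ 23071.4 → 23071

N ≈ 23,071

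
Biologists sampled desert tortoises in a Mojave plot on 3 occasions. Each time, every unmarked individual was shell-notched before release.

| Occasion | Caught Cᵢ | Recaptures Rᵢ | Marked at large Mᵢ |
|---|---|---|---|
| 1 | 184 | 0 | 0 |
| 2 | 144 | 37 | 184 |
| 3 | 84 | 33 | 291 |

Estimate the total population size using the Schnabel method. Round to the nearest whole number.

Σ MᵢCᵢ = 0·184 + 184·144 + 291·84 = 0 + 26496 + 24444 = 50940
Σ Rᵢ = 0 + 37 + 33 = 70
N̂ = 50940 / 70 ≈ 727.7 → 728

N ≈ 728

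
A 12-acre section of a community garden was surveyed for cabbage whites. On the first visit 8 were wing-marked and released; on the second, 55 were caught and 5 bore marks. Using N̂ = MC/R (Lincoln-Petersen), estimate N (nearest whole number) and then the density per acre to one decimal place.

density ≈ 7.3 cabbage whites per acre

N̂ = 8·55/5 = 440/5 = 88
Density = N̂ / area = 88 / 12 ≈ 7.33 → 7.3 per acre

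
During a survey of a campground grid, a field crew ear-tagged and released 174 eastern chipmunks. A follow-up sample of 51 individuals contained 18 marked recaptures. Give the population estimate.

N = (174 × 51) / 18 = 8874 / 18 = 493

N = 493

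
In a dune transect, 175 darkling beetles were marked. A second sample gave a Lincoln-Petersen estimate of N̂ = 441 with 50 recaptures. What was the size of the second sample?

C = 126

From N = M·C/R: C = N·R / M = 441·50 / 175 = 22050 / 175 = 126.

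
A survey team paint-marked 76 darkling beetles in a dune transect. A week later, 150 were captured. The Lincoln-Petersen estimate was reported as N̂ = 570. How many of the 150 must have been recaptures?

R = 20

From N = M·C/R: R = M·C / N = 76·150 / 570 = 11400 / 570 = 20.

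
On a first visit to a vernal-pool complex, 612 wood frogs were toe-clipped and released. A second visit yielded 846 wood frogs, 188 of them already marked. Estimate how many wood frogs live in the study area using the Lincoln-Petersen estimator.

N = (612 × 846) / 188 = 517752 / 188 = 2754

N = 2754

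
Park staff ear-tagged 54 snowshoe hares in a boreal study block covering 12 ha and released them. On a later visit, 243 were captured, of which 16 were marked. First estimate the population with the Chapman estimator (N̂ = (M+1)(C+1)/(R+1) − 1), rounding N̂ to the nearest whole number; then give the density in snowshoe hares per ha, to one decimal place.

density ≈ 65.7 snowshoe hares per ha

N̂ = 55·244/17 − 1 = 13420/17 − 1 ≈ 788.4 → 788
Density = N̂ / area = 788 / 12 ≈ 65.67 → 65.7 per ha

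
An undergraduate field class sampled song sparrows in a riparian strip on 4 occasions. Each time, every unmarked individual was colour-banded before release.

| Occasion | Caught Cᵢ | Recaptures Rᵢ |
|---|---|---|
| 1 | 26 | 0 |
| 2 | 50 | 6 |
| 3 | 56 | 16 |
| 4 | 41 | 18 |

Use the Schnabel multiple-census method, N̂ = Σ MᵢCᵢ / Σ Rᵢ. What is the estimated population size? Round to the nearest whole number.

Marked at large before each occasion: Mᵢ = Σⱼ<ᵢ (Cⱼ − Rⱼ) → M1=0, M2=26, M3=70, M4=110
Σ MᵢCᵢ = 0·26 + 26·50 + 70·56 + 110·41 = 0 + 1300 + 3920 + 4510 = 9730
Σ Rᵢ = 0 + 6 + 16 + 18 = 40
N̂ = 9730 / 40 ≈ 243.2 → 243

N ≈ 243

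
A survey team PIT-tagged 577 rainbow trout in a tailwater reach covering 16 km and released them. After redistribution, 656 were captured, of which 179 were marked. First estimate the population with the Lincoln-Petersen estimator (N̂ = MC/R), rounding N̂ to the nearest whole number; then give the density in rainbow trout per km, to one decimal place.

N̂ = 577·656/179 = 378512/179 ≈ 2114.6 → 2115
Density = N̂ / area = 2115 / 16 ≈ 132.19 → 132.2 per km

density ≈ 132.2 rainbow trout per km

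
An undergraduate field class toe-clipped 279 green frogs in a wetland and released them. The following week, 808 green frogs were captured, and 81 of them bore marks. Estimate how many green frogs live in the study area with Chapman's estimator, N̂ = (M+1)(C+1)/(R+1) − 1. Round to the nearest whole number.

N̂ = (279+1)(808+1)/(81+1) − 1 = 280·809/82 − 1
= 226520/82 − 1 ≈ 2762.4 − 1 ≈ 2761.4 → 2761

N ≈ 2761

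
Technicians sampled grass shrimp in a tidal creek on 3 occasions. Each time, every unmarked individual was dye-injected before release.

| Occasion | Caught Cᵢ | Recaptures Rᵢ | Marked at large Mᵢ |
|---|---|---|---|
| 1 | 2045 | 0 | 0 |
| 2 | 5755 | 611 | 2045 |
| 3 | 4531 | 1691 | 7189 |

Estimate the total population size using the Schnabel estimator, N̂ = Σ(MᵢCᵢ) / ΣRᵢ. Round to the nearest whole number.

N ≈ 19,263

Σ MᵢCᵢ = 0·2045 + 2045·5755 + 7189·4531 = 0 + 11768975 + 32573359 = 44342334
Σ Rᵢ = 0 + 611 + 1691 = 2302
N̂ = 44342334 / 2302 ≈ 19262.5 → 19263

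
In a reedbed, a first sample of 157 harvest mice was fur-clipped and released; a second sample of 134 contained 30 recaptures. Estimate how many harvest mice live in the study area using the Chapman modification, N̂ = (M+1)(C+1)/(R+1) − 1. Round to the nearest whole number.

N ≈ 687

N̂ = (157+1)(134+1)/(30+1) − 1 = 158·135/31 − 1
= 21330/31 − 1 ≈ 688.1 − 1 ≈ 687.1 → 687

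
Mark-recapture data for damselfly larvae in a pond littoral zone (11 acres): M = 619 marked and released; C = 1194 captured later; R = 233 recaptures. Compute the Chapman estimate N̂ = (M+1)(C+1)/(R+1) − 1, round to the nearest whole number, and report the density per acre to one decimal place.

density ≈ 287.7 damselfly larvae per acre

N̂ = 620·1195/234 − 1 = 740900/234 − 1 ≈ 3165.2 → 3165
Density = N̂ / area = 3165 / 11 ≈ 287.73 → 287.7 per acre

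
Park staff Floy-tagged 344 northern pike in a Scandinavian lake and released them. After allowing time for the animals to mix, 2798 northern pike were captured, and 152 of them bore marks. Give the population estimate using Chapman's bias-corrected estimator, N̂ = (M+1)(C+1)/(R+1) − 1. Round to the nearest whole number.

N̂ = (344+1)(2798+1)/(152+1) − 1 = 345·2799/153 − 1
= 965655/153 − 1 ≈ 6311.47 − 1 ≈ 6310.47 → 6310

N ≈ 6310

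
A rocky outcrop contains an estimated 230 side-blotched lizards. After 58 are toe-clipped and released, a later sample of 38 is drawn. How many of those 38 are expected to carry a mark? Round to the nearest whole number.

The marked fraction of the population is 58/230, so in a sample of 38 expect C·(M/N) marked.
E[R] = 58 × 38 / 230 = 2204 / 230 ≈ 9.6 → 10

expected recaptures ≈ 10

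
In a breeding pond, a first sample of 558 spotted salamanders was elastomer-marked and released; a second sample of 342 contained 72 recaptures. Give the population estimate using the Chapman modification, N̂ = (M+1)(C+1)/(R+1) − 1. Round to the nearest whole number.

N̂ = (558+1)(342+1)/(72+1) − 1 = 559·343/73 − 1
= 191737/73 − 1 ≈ 2626.5 − 1 ≈ 2625.5 → 2626

N ≈ 2626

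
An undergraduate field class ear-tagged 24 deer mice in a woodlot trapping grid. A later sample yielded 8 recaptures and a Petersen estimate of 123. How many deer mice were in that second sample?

From N = M·C/R: C = N·R / M = 123·8 / 24 = 984 / 24 = 41.

C = 41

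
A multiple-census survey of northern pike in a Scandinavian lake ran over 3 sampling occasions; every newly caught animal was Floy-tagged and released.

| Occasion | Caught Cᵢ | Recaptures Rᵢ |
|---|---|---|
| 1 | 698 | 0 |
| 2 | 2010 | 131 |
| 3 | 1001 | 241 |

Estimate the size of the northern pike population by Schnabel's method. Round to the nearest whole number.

Marked at large before each occasion: Mᵢ = Σⱼ<ᵢ (Cⱼ − Rⱼ) → M1=0, M2=698, M3=2577
Σ MᵢCᵢ = 0·698 + 698·2010 + 2577·1001 = 0 + 1402980 + 2579577 = 3982557
Σ Rᵢ = 0 + 131 + 241 = 372
N̂ = 3982557 / 372 ≈ 10705.8 → 10706

N ≈ 10,706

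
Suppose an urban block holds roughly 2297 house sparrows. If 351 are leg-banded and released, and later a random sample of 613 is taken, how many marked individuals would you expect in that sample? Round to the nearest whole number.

Expected recaptures E[R] = M·C / N.
E[R] = 351 × 613 / 2297 = 215163 / 2297 ≈ 93.7 → 94

expected recaptures ≈ 94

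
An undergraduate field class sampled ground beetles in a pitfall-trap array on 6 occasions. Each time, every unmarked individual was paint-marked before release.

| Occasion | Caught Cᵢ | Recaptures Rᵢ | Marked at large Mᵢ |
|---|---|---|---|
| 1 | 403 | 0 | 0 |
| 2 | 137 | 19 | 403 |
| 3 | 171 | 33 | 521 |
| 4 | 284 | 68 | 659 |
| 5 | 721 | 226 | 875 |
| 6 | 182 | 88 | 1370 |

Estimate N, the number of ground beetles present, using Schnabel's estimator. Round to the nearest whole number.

N ≈ 2792

Σ MᵢCᵢ = 0·403 + 403·137 + 521·171 + 659·284 + 875·721 + 1370·182 = 0 + 55211 + 89091 + 187156 + 630875 + 249340 = 1211673
Σ Rᵢ = 0 + 19 + 33 + 68 + 226 + 88 = 434
N̂ = 1211673 / 434 ≈ 2791.9 → 2792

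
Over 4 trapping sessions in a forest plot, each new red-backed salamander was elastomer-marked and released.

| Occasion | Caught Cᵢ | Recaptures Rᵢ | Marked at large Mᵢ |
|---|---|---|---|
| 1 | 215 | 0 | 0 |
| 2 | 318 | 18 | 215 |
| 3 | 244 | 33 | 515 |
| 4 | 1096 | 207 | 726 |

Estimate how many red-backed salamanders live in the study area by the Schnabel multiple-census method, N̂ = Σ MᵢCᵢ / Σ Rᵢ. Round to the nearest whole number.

Σ MᵢCᵢ = 0·215 + 215·318 + 515·244 + 726·1096 = 0 + 68370 + 125660 + 795696 = 989726
Σ Rᵢ = 0 + 18 + 33 + 207 = 258
N̂ = 989726 / 258 ≈ 3836.1 → 3836

N ≈ 3836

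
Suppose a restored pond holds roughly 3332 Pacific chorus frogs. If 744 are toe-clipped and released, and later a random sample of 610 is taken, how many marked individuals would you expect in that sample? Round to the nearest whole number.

expected recaptures ≈ 136

The marked fraction of the population is 744/3332, so in a sample of 610 expect C·(M/N) marked.
E[R] = 744 × 610 / 3332 = 453840 / 3332 ≈ 136.2 → 136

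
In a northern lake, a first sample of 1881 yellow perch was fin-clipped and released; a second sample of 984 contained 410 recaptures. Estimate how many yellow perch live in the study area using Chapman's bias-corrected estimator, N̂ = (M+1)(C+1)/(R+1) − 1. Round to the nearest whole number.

N̂ = (1881+1)(984+1)/(410+1) − 1 = 1882·985/411 − 1
= 1853770/411 − 1 ≈ 4510.4 − 1 ≈ 4509.4 → 4509

N ≈ 4509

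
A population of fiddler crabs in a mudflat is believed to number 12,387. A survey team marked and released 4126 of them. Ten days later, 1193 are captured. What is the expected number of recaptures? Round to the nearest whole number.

Expected recaptures E[R] = M·C / N.
E[R] = 4126 × 1193 / 12387 = 4922318 / 12387 ≈ 397.4 → 397

expected recaptures ≈ 397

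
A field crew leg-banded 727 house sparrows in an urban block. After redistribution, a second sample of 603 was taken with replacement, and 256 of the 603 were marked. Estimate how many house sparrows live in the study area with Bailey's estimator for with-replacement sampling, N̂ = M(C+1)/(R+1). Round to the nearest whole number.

N ≈ 1709

N̂ = 727·(603+1)/(256+1) = 727·604/257 = 439108/257 ≈ 1708.6 → 1709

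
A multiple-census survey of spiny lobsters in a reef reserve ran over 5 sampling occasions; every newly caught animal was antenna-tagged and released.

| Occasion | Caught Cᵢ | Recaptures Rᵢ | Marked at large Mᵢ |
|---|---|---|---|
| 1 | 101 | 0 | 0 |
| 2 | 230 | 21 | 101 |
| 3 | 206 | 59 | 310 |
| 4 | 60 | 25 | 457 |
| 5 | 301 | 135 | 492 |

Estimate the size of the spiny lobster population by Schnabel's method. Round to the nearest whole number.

Σ MᵢCᵢ = 0·101 + 101·230 + 310·206 + 457·60 + 492·301 = 0 + 23230 + 63860 + 27420 + 148092 = 262602
Σ Rᵢ = 0 + 21 + 59 + 25 + 135 = 240
N̂ = 262602 / 240 ≈ 1094.2 → 1094

N ≈ 1094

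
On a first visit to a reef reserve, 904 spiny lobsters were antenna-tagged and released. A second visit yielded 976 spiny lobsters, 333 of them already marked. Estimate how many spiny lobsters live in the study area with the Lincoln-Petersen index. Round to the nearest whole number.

N ≈ 2650

N = (904 × 976) / 333 = 882304 / 333 ≈ 2649.6 → 2650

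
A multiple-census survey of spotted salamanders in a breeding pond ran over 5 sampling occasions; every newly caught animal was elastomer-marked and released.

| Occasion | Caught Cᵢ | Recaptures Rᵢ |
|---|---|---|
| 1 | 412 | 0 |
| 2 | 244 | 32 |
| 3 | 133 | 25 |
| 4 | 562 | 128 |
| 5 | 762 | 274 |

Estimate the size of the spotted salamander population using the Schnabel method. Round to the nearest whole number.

N ≈ 3232

Marked at large before each occasion: Mᵢ = Σⱼ<ᵢ (Cⱼ − Rⱼ) → M1=0, M2=412, M3=624, M4=732, M5=1166
Σ MᵢCᵢ = 0·412 + 412·244 + 624·133 + 732·562 + 1166·762 = 0 + 100528 + 82992 + 411384 + 888492 = 1483396
Σ Rᵢ = 0 + 32 + 25 + 128 + 274 = 459
N̂ = 1483396 / 459 ≈ 3231.8 → 3232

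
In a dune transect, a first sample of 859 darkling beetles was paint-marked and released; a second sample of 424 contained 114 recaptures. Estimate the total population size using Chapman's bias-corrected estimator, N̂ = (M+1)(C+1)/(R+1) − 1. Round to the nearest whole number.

N ≈ 3177

N̂ = (859+1)(424+1)/(114+1) − 1 = 860·425/115 − 1
= 365500/115 − 1 ≈ 3178.3 − 1 ≈ 3177.3 → 3177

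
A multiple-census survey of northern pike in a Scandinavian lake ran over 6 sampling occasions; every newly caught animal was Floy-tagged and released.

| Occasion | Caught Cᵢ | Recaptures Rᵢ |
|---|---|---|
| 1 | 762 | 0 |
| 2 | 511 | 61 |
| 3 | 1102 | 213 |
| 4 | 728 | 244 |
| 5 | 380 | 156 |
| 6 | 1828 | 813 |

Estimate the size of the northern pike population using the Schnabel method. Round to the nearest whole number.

N ≈ 6302

Marked at large before each occasion: Mᵢ = Σⱼ<ᵢ (Cⱼ − Rⱼ) → M1=0, M2=762, M3=1212, M4=2101, M5=2585, M6=2809
Σ MᵢCᵢ = 0·762 + 762·511 + 1212·1102 + 2101·728 + 2585·380 + 2809·1828 = 0 + 389382 + 1335624 + 1529528 + 982300 + 5134852 = 9371686
Σ Rᵢ = 0 + 61 + 213 + 244 + 156 + 813 = 1487
N̂ = 9371686 / 1487 ≈ 6302.4 → 6302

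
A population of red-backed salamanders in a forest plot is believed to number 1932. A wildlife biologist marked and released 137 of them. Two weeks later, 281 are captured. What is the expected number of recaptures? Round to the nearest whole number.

The marked fraction of the population is 137/1932, so in a sample of 281 expect C·(M/N) marked.
E[R] = 137 × 281 / 1932 = 38497 / 1932 ≈ 19.9 → 20

expected recaptures ≈ 20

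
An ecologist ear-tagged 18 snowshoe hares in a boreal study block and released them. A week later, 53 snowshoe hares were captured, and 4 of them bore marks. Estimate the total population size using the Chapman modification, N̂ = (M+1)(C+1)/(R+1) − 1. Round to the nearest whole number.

N ≈ 204

N̂ = (18+1)(53+1)/(4+1) − 1 = 19·54/5 − 1
= 1026/5 − 1 ≈ 205.2 − 1 ≈ 204.2 → 204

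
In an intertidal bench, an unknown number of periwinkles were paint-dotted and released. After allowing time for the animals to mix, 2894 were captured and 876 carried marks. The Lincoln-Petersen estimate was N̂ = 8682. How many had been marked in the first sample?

From N = M·C/R: M = N·R / C = 8682·876 / 2894 = 7605432 / 2894 = 2628.

M = 2628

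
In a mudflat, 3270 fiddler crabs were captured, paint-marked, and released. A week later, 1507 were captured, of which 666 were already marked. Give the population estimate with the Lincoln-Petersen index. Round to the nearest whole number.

If marked individuals mix randomly, R/C ≈ M/N, giving N ≈ M·C/R.
N = (3270 × 1507) / 666 = 4927890 / 666 ≈ 7399.2 → 7399

N ≈ 7399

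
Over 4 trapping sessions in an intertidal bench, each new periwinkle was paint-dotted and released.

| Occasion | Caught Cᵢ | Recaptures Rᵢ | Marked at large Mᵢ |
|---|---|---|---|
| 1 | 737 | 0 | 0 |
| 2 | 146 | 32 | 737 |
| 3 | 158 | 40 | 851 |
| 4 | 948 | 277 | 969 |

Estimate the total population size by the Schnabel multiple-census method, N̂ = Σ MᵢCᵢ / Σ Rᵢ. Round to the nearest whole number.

N ≈ 3326

Σ MᵢCᵢ = 0·737 + 737·146 + 851·158 + 969·948 = 0 + 107602 + 134458 + 918612 = 1160672
Σ Rᵢ = 0 + 32 + 40 + 277 = 349
N̂ = 1160672 / 349 ≈ 3325.7 → 3326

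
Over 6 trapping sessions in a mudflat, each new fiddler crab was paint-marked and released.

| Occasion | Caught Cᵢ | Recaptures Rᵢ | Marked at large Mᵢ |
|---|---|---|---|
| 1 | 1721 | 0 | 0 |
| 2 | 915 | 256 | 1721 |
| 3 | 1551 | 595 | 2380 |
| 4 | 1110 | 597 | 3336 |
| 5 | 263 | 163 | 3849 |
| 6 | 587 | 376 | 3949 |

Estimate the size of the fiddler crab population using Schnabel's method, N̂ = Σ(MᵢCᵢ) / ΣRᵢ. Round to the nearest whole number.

Σ MᵢCᵢ = 0·1721 + 1721·915 + 2380·1551 + 3336·1110 + 3849·263 + 3949·587 = 0 + 1574715 + 3691380 + 3702960 + 1012287 + 2318063 = 12299405
Σ Rᵢ = 0 + 256 + 595 + 597 + 163 + 376 = 1987
N̂ = 12299405 / 1987 ≈ 6189.9 → 6190

N ≈ 6190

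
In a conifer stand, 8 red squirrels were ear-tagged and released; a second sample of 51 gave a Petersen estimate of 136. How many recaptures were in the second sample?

From N = M·C/R: R = M·C / N = 8·51 / 136 = 408 / 136 = 3.

R = 3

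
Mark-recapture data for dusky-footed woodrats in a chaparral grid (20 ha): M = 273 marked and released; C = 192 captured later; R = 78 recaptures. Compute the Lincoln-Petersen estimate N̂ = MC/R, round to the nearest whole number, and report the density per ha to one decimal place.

density ≈ 33.6 dusky-footed woodrats per ha

N̂ = 273·192/78 = 52416/78 = 672
Density = N̂ / area = 672 / 20 ≈ 33.60 → 33.6 per ha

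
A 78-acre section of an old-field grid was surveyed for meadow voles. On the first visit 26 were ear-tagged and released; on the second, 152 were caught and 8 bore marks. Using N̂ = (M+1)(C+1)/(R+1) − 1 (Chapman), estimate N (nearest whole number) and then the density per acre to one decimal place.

density ≈ 5.9 meadow voles per acre

N̂ = 27·153/9 − 1 = 4131/9 − 1 = 458
Density = N̂ / area = 458 / 78 ≈ 5.87 → 5.9 per acre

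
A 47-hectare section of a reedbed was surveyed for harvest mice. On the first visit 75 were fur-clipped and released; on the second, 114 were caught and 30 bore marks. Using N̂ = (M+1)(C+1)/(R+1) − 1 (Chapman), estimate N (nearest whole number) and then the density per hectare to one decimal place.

density ≈ 6.0 harvest mice per hectare

N̂ = 76·115/31 − 1 = 8740/31 − 1 ≈ 280.9 → 281
Density = N̂ / area = 281 / 47 ≈ 5.98 → 6.0 per hectare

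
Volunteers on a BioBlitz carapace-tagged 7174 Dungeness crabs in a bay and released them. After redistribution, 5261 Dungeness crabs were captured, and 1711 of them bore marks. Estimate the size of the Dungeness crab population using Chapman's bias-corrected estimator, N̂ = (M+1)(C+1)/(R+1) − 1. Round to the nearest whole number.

N ≈ 22,052

N̂ = (7174+1)(5261+1)/(1711+1) − 1 = 7175·5262/1712 − 1
= 37754850/1712 − 1 ≈ 22053.1 − 1 ≈ 22052.1 → 22052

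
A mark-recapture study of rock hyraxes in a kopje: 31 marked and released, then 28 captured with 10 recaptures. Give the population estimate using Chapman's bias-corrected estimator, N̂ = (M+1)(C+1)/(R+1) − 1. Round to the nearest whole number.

N̂ = (31+1)(28+1)/(10+1) − 1 = 32·29/11 − 1
= 928/11 − 1 ≈ 84.4 − 1 ≈ 83.4 → 83

N ≈ 83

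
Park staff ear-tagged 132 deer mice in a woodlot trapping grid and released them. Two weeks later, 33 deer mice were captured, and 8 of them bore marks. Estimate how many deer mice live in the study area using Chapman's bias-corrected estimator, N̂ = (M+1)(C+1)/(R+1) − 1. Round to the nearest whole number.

N ≈ 501

N̂ = (132+1)(33+1)/(8+1) − 1 = 133·34/9 − 1
= 4522/9 − 1 ≈ 502.4 − 1 ≈ 501.4 → 501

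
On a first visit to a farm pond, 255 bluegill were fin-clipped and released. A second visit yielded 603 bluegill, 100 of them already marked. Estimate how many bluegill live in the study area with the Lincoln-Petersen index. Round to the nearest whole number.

Lincoln-Petersen assumes M/N = R/C, so N = M·C / R.
N = (255 × 603) / 100 = 153765 / 100 ≈ 1537.7 → 1538

N ≈ 1538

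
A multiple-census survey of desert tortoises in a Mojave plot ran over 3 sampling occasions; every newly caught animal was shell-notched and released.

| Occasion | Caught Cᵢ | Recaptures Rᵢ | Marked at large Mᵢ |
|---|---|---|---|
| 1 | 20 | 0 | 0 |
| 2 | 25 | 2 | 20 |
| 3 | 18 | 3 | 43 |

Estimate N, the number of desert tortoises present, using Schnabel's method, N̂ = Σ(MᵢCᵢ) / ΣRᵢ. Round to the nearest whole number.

Σ MᵢCᵢ = 0·20 + 20·25 + 43·18 = 0 + 500 + 774 = 1274
Σ Rᵢ = 0 + 2 + 3 = 5
N̂ = 1274 / 5 ≈ 254.8 → 255

N ≈ 255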